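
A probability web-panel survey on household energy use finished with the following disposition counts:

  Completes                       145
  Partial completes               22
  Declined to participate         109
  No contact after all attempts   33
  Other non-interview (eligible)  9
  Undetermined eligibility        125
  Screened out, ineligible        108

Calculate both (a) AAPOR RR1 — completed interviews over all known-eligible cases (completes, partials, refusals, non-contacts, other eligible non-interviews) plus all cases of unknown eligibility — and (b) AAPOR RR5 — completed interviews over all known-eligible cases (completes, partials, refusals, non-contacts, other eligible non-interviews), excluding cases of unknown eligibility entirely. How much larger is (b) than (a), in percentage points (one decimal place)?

Top → 145
Denom → 145 + 22 + 109 + 33 + 9 + 125 = 443
RR1 = 145 / 443 = 0.3273
Denom → 145 + 22 + 109 + 33 + 9 = 318
RR5 = 145 / 318 = 0.4560
Difference = 45.60 − 32.73 = 12.87 percentage points

12.9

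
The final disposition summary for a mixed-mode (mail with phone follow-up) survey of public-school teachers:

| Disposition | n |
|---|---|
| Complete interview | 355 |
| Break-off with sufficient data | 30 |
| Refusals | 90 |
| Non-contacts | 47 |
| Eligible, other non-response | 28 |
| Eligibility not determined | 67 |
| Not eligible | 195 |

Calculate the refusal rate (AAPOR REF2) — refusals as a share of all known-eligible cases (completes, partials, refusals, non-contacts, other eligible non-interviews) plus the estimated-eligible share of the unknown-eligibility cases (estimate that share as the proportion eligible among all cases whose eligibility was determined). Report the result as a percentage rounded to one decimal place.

15.0%

Numerator → 90
Determined eligible → 355 + 30 + 90 + 47 + 28 = 550
e = 550 / (550 + 195) = 550 / 745 = 0.7383
e × U → 0.7383 × 67 = 49.47
Denom → 550 + 49.47 = 599.47
REF2 = 90 / 599.47 = 0.1501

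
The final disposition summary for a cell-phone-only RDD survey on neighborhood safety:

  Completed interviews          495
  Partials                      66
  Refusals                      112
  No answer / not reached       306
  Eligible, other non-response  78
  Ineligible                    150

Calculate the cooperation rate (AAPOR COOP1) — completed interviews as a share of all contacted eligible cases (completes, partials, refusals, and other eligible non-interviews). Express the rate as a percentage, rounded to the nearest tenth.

Num: 495
Denom: 495 + 66 + 112 + 78 = 751
COOP1 = 495 / 751 = 0.6591

65.9%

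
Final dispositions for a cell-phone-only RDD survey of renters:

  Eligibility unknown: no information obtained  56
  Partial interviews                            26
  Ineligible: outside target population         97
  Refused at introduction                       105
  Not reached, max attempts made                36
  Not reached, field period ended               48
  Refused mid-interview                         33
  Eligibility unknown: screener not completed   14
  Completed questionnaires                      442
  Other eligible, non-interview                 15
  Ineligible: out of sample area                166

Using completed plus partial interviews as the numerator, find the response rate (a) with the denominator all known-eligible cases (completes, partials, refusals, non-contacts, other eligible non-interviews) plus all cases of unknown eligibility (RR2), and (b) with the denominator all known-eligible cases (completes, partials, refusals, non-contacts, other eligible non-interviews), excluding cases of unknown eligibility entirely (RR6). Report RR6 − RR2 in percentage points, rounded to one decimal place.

6.0

Refused = 105 + 33 = 138
Non-contacts = 48 + 36 = 84
Unknown eligibility = 14 + 56 = 70
Screened out, ineligible = 97 + 166 = 263
Numerator → 442 + 26 = 468
Denom → 442 + 26 + 138 + 84 + 15 + 70 = 775
RR2 = 468 / 775 = 0.6039
Denom → 442 + 26 + 138 + 84 + 15 = 705
RR6 = 468 / 705 = 0.6638
Difference = 66.38 − 60.39 = 5.99 percentage points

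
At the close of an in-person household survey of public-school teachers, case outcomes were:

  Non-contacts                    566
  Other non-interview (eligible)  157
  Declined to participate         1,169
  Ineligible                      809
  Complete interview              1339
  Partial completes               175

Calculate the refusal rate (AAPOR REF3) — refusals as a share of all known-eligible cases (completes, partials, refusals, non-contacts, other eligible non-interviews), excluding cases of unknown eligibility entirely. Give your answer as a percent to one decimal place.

34.3%

Top → 1169
Denominator → 1339 + 175 + 1169 + 566 + 157 = 3406
REF3 = 1169 / 3406 = 0.3432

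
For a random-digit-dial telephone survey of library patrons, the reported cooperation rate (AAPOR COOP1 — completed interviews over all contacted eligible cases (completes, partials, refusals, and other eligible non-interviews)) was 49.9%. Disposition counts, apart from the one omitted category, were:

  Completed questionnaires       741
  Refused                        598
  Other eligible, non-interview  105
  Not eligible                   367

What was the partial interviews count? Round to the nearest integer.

COOP1 = 741 / D = 0.499
D = 741 / 0.499 = 1485.0
Remaining denominator categories sum to 1444
partial interviews = 1485.0 − 1444 ≈ 41

41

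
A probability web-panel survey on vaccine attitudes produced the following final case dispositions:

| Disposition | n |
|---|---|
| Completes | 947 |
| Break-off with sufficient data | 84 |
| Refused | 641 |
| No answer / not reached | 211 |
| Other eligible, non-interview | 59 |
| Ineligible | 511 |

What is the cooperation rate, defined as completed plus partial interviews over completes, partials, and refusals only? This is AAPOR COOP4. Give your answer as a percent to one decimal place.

61.7%

Num → 947 + 84 = 1031
Base → 947 + 84 + 641 = 1672
COOP4 = 1031 / 1672 = 0.6166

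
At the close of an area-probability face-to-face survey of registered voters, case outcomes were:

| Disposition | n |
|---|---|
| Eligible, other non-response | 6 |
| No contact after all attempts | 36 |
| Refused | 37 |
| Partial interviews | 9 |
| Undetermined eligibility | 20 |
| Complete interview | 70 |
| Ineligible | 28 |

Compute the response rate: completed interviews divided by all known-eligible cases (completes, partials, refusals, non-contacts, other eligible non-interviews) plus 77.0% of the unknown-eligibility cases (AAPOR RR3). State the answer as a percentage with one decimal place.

Num: 70
Known eligible: 70 + 9 + 37 + 36 + 6 = 158
e × U: 0.7700 × 20 = 15.40
Denominator: 158 + 15.40 = 173.40
RR3 = 70 / 173.40 = 0.4037

40.4%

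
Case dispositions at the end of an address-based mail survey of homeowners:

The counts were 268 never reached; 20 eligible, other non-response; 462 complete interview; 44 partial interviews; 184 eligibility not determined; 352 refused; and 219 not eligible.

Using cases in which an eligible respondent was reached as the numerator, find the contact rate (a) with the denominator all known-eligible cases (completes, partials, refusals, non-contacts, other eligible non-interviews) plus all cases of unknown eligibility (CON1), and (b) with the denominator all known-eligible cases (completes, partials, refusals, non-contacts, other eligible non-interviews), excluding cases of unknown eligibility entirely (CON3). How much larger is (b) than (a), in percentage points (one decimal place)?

Numerator = 462 + 44 + 352 + 20 = 878
Denom = 462 + 44 + 352 + 268 + 20 + 184 = 1330
CON1 = 878 / 1330 = 0.6602
Denom = 462 + 44 + 352 + 268 + 20 = 1146
CON3 = 878 / 1146 = 0.7661
Difference = 76.61 − 66.02 = 10.59 percentage points

10.6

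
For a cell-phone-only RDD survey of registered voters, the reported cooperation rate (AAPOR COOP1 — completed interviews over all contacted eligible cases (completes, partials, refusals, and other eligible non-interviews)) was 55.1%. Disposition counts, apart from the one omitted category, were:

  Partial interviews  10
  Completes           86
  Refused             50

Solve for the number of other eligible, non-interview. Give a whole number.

COOP1 = 86 / D = 0.551
D = 86 / 0.551 = 156.1
Other denominator terms total 146
other eligible, non-interview = 156.1 − 146 ≈ 10

10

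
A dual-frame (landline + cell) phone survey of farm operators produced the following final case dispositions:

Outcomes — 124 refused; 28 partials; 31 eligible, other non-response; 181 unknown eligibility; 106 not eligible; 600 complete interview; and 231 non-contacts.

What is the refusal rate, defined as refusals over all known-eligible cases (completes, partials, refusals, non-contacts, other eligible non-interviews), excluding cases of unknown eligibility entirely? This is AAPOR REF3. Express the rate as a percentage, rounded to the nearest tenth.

Top = 124
Denominator = 600 + 28 + 124 + 231 + 31 = 1014
REF3 = 124 / 1014 = 0.1223

12.2%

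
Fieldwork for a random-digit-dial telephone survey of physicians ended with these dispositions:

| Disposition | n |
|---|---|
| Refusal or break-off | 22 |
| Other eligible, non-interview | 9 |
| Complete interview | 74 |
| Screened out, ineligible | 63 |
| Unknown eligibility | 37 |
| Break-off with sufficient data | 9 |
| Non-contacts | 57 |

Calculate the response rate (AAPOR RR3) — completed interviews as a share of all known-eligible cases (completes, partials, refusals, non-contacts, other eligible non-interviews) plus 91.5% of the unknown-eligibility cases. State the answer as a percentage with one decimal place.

36.1%

Top → 74
Determined eligible → 74 + 9 + 22 + 57 + 9 = 171
Eligible share of unknowns → 0.9150 × 37 = 33.86
Denom → 171 + 33.86 = 204.86
RR3 = 74 / 204.86 = 0.3612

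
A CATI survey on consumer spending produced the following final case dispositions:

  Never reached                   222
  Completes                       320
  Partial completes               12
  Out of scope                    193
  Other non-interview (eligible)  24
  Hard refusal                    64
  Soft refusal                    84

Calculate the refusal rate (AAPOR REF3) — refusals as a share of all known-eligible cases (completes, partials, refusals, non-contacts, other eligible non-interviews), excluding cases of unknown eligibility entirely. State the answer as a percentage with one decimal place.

Refusal or break-off = 64 + 84 = 148
Top → 148
Denom → 320 + 12 + 148 + 222 + 24 = 726
REF3 = 148 / 726 = 0.2039

20.4%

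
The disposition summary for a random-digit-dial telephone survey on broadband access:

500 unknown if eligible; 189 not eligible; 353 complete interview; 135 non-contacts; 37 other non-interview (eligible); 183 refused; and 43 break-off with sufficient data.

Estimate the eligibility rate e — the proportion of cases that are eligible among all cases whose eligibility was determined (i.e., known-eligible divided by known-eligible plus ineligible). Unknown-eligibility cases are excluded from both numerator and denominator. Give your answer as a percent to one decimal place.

Eligible (known) = 353 + 43 + 183 + 135 + 37 = 751
e = 751 / (751 + 189) = 751 / 940 = 0.7989

79.9%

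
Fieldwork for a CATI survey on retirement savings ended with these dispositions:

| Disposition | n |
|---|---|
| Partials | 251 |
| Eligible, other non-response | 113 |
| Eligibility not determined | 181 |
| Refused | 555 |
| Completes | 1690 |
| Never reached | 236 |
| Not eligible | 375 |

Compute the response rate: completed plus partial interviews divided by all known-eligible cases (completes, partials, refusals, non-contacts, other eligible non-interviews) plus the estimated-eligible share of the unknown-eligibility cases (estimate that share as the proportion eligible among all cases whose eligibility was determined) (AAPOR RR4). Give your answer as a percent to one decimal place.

Numerator = 1690 + 251 = 1941
Determined eligible = 1690 + 251 + 555 + 236 + 113 = 2845
e = 2845 / (2845 + 375) = 2845 / 3220 = 0.8835
Estimated eligible among unknowns = 0.8835 × 181 = 159.91
Denom = 2845 + 159.91 = 3004.91
RR4 = 1941 / 3004.91 = 0.6459

64.6%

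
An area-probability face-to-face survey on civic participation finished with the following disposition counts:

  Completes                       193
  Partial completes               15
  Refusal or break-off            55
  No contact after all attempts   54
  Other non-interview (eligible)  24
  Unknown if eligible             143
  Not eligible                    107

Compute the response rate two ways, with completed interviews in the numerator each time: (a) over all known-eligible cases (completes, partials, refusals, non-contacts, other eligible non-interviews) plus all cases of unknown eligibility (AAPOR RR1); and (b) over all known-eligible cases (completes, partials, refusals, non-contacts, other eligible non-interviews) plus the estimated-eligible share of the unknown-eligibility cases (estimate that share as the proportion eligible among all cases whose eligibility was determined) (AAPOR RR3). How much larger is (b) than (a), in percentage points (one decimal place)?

3.0

Top → 193
Denom → 193 + 15 + 55 + 54 + 24 + 143 = 484
RR1 = 193 / 484 = 0.3988
Known eligible → 193 + 15 + 55 + 54 + 24 = 341
e = 341 / (341 + 107) = 341 / 448 = 0.7612
Estimated eligible among unknowns → 0.7612 × 143 = 108.85
Denom → 341 + 108.85 = 449.85
RR3 = 193 / 449.85 = 0.4290
Difference = 42.90 − 39.88 = 3.02 percentage points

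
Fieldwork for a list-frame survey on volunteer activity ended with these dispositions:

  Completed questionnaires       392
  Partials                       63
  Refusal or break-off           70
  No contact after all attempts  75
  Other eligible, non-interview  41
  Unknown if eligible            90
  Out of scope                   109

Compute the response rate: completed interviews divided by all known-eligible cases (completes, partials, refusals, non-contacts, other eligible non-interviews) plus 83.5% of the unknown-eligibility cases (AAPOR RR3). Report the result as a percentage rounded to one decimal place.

54.7%

Top = 392
Eligible (known) = 392 + 63 + 70 + 75 + 41 = 641
Estimated eligible among unknowns = 0.8350 × 90 = 75.15
Base = 641 + 75.15 = 716.15
RR3 = 392 / 716.15 = 0.5474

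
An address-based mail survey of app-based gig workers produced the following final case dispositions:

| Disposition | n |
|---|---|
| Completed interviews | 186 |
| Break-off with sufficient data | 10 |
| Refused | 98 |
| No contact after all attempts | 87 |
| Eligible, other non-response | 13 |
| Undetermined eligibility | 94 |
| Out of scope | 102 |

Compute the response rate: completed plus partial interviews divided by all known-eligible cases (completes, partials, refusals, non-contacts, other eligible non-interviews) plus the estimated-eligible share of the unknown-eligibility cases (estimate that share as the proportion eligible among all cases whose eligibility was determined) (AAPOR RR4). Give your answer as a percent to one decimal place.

Numerator: 186 + 10 = 196
Known eligible: 186 + 10 + 98 + 87 + 13 = 394
e = 394 / (394 + 102) = 394 / 496 = 0.7944
Estimated eligible among unknowns: 0.7944 × 94 = 74.67
Base: 394 + 74.67 = 468.67
RR4 = 196 / 468.67 = 0.4182

41.8%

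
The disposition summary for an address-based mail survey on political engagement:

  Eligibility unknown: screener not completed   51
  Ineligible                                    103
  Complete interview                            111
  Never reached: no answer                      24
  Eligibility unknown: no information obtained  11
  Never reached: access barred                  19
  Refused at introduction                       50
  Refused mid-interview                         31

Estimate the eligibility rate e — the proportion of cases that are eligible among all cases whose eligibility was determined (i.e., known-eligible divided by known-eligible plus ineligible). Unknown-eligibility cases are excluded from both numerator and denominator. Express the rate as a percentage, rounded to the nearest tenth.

69.5%

Refusal or break-off = 50 + 31 = 81
Non-contacts = 24 + 19 = 43
Unknown if eligible = 51 + 11 = 62
Eligible (known) → 111 + 81 + 43 = 235
e = 235 / (235 + 103) = 235 / 338 = 0.6953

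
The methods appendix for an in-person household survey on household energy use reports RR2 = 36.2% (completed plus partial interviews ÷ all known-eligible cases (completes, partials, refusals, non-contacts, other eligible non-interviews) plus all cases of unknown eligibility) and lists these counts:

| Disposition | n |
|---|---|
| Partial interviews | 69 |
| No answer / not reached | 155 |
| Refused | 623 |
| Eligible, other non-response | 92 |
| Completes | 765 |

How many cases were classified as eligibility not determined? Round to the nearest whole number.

Top = 765 + 69 = 834
RR2 = 834 / D = 0.362
D = 834 / 0.362 = 2303.9
Rest of base = 1704
eligibility not determined = 2303.9 − 1704 ≈ 600

600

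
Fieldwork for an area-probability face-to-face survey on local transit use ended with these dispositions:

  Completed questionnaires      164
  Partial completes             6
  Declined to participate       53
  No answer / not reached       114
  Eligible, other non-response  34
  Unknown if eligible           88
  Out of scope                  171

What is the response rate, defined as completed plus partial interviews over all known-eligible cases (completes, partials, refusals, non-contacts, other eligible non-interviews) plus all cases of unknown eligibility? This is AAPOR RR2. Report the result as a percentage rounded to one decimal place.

Top: 164 + 6 = 170
Denominator: 164 + 6 + 53 + 114 + 34 + 88 = 459
RR2 = 170 / 459 = 0.3704

37.0%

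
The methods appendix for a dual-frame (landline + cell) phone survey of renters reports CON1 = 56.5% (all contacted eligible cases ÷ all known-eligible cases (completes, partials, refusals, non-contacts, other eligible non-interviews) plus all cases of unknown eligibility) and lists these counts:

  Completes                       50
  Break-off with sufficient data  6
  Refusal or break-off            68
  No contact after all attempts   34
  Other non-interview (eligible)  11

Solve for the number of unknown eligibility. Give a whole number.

Num: 50 + 6 + 68 + 11 = 135
CON1 = 135 / D = 0.565
D = 135 / 0.565 = 238.9
Remaining denominator categories sum to 169
unknown eligibility = 238.9 − 169 ≈ 70

70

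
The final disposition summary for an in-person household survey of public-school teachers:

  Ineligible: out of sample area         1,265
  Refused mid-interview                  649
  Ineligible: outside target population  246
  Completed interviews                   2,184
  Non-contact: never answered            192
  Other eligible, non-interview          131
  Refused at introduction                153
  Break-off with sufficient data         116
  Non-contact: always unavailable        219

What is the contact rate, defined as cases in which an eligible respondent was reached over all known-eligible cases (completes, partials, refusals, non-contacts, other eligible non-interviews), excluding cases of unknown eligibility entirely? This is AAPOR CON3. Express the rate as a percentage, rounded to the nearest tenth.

Refusal or break-off = 153 + 649 = 802
No answer / not reached = 192 + 219 = 411
Ineligible = 246 + 1265 = 1511
Numerator → 2184 + 116 + 802 + 131 = 3233
Base → 2184 + 116 + 802 + 411 + 131 = 3644
CON3 = 3233 / 3644 = 0.8872

88.7%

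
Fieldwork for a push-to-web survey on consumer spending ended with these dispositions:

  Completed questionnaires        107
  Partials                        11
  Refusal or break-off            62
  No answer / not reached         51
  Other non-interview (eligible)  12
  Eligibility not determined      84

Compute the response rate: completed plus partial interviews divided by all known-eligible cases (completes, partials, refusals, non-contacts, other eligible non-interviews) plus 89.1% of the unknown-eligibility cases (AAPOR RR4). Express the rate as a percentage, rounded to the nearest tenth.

37.1%

Numerator = 107 + 11 = 118
Known eligible = 107 + 11 + 62 + 51 + 12 = 243
Estimated eligible among unknowns = 0.8910 × 84 = 74.84
Denom = 243 + 74.84 = 317.84
RR4 = 118 / 317.84 = 0.3713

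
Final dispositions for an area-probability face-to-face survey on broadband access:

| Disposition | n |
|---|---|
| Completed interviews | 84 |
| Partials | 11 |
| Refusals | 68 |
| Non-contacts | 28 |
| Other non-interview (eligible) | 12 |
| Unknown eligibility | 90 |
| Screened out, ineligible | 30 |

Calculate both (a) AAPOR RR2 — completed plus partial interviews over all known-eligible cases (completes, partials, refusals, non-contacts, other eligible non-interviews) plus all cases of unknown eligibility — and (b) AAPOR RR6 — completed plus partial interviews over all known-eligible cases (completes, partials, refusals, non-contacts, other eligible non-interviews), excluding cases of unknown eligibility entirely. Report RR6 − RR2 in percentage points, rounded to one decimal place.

Num: 84 + 11 = 95
Denom: 84 + 11 + 68 + 28 + 12 + 90 = 293
RR2 = 95 / 293 = 0.3242
Denom: 84 + 11 + 68 + 28 + 12 = 203
RR6 = 95 / 203 = 0.4680
Difference = 46.80 − 32.42 = 14.38 percentage points

14.4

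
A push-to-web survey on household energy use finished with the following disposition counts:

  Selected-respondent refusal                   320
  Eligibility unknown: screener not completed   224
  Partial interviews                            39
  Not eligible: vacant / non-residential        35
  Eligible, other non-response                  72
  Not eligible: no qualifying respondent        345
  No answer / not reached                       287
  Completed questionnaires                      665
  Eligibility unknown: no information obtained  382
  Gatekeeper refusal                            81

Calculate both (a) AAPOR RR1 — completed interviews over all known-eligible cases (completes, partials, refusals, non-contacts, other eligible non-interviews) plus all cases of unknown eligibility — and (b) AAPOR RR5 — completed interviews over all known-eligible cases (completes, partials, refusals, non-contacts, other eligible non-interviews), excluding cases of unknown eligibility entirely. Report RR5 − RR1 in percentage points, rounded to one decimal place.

13.3

Refusals = 81 + 320 = 401
Undetermined eligibility = 224 + 382 = 606
Screened out, ineligible = 345 + 35 = 380
Num: 665
Denominator: 665 + 39 + 401 + 287 + 72 + 606 = 2070
RR1 = 665 / 2070 = 0.3213
Denominator: 665 + 39 + 401 + 287 + 72 = 1464
RR5 = 665 / 1464 = 0.4542
Difference = 45.42 − 32.13 = 13.29 percentage points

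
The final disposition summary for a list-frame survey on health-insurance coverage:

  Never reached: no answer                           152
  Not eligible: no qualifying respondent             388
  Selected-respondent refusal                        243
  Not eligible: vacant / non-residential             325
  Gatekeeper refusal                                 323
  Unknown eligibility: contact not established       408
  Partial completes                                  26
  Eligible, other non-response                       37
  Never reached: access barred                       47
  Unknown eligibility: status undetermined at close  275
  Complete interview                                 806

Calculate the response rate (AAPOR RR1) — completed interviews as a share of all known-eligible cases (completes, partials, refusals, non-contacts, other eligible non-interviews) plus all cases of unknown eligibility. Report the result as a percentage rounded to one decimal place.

34.8%

Declined to participate = 323 + 243 = 566
Never reached = 152 + 47 = 199
Eligibility not determined = 408 + 275 = 683
Not eligible = 388 + 325 = 713
Num: 806
Denom: 806 + 26 + 566 + 199 + 37 + 683 = 2317
RR1 = 806 / 2317 = 0.3479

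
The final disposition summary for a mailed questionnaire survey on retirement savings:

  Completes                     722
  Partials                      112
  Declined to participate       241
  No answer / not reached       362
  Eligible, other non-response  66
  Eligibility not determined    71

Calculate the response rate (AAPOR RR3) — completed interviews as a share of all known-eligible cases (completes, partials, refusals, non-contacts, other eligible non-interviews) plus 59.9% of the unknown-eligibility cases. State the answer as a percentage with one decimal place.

Numerator → 722
Eligible (known) → 722 + 112 + 241 + 362 + 66 = 1503
Eligible share of unknowns → 0.5990 × 71 = 42.53
Denominator → 1503 + 42.53 = 1545.53
RR3 = 722 / 1545.53 = 0.4672

46.7%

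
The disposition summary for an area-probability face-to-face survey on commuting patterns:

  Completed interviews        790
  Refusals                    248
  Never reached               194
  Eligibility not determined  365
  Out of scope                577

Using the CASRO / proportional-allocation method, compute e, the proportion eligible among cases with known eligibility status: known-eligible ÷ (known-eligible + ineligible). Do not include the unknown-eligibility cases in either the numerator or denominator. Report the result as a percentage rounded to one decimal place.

Known eligible: 790 + 248 + 194 = 1232
e = 1232 / (1232 + 577) = 1232 / 1809 = 0.6810

68.1%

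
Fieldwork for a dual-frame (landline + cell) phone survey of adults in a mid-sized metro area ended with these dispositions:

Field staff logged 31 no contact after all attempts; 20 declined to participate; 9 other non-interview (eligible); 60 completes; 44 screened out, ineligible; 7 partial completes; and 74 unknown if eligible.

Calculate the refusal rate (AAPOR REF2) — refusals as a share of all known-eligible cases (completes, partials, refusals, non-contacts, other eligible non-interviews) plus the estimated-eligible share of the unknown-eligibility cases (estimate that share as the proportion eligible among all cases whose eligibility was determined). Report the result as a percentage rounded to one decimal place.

11.0%

Top → 20
Known eligible → 60 + 7 + 20 + 31 + 9 = 127
e = 127 / (127 + 44) = 127 / 171 = 0.7427
Estimated eligible among unknowns → 0.7427 × 74 = 54.96
Denominator → 127 + 54.96 = 181.96
REF2 = 20 / 181.96 = 0.1099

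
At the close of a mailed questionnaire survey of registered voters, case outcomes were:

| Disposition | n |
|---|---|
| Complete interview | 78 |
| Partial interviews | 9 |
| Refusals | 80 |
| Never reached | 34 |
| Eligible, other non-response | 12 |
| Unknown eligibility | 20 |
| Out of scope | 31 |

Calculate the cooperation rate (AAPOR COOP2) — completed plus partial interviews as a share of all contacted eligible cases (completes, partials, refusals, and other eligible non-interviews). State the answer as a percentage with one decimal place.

Num → 78 + 9 = 87
Denom → 78 + 9 + 80 + 12 = 179
COOP2 = 87 / 179 = 0.4860

48.6%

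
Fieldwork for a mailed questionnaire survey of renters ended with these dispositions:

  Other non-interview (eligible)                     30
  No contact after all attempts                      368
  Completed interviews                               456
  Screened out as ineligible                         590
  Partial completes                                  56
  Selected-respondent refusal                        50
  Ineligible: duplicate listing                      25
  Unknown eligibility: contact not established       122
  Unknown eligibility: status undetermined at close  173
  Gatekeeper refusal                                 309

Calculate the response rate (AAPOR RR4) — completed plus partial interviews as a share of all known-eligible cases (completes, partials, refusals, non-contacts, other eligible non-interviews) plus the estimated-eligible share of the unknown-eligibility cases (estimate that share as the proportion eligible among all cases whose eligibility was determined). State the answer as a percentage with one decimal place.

34.9%

Refusals = 309 + 50 = 359
Unknown if eligible = 122 + 173 = 295
Out of scope = 590 + 25 = 615
Numerator = 456 + 56 = 512
Known eligible = 456 + 56 + 359 + 368 + 30 = 1269
e = 1269 / (1269 + 615) = 1269 / 1884 = 0.6736
e × U = 0.6736 × 295 = 198.71
Base = 1269 + 198.71 = 1467.71
RR4 = 512 / 1467.71 = 0.3488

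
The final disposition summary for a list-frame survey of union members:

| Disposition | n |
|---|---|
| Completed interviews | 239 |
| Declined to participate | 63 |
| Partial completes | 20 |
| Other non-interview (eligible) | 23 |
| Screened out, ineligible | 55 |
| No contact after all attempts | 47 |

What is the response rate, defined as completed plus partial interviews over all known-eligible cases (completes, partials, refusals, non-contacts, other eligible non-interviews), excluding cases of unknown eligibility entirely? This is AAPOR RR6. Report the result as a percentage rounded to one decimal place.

Top → 239 + 20 = 259
Denom → 239 + 20 + 63 + 47 + 23 = 392
RR6 = 259 / 392 = 0.6607

66.1%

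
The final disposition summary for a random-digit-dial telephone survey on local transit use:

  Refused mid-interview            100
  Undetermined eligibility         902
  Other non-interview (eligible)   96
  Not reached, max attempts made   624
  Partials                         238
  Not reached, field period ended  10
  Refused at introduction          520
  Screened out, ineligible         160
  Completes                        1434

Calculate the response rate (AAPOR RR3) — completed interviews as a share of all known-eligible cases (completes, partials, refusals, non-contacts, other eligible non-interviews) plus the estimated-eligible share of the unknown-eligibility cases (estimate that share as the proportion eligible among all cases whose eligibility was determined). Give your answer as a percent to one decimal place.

37.0%

Refusal or break-off = 520 + 100 = 620
Non-contacts = 10 + 624 = 634
Top = 1434
Determined eligible = 1434 + 238 + 620 + 634 + 96 = 3022
e = 3022 / (3022 + 160) = 3022 / 3182 = 0.9497
e × U = 0.9497 × 902 = 856.63
Denominator = 3022 + 856.63 = 3878.63
RR3 = 1434 / 3878.63 = 0.3697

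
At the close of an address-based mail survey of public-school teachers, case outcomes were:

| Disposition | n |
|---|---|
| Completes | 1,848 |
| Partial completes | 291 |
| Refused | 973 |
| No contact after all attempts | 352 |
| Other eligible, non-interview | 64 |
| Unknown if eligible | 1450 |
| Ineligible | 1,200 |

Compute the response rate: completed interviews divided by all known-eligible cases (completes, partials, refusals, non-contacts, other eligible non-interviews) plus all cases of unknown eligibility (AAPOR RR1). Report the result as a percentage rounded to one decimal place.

37.1%

Top: 1848
Denom: 1848 + 291 + 973 + 352 + 64 + 1450 = 4978
RR1 = 1848 / 4978 = 0.3712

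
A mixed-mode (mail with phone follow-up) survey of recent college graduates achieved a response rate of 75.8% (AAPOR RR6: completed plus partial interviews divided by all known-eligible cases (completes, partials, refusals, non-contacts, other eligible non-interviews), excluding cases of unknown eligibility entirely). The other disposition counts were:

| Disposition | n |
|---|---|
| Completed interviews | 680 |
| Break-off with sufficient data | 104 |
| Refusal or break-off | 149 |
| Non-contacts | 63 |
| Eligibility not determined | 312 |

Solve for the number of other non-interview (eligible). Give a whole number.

Top: 680 + 104 = 784
RR6 = 784 / D = 0.758
D = 784 / 0.758 = 1034.3
Rest of base = 996
other non-interview (eligible) = 1034.3 − 996 ≈ 38

38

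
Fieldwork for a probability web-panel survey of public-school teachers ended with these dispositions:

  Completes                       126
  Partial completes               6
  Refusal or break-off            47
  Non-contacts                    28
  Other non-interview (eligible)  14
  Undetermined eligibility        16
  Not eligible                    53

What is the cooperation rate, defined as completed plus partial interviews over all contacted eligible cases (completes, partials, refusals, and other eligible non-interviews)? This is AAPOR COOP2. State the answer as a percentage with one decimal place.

68.4%

Top: 126 + 6 = 132
Denominator: 126 + 6 + 47 + 14 = 193
COOP2 = 132 / 193 = 0.6839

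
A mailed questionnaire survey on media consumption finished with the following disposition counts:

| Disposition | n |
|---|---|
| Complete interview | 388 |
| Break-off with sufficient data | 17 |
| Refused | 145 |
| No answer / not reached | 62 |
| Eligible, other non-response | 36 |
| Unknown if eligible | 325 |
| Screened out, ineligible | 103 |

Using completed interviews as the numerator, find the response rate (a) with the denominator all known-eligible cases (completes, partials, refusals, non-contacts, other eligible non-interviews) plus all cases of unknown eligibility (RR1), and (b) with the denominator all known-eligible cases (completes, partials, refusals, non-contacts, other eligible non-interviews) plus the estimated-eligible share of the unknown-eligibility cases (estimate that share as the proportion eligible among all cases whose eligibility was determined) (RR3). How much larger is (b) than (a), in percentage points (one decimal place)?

Numerator = 388
Denom = 388 + 17 + 145 + 62 + 36 + 325 = 973
RR1 = 388 / 973 = 0.3988
Eligible (known) = 388 + 17 + 145 + 62 + 36 = 648
e = 648 / (648 + 103) = 648 / 751 = 0.8628
e × U = 0.8628 × 325 = 280.41
Denom = 648 + 280.41 = 928.41
RR3 = 388 / 928.41 = 0.4179
Difference = 41.79 − 39.88 = 1.91 percentage points

1.9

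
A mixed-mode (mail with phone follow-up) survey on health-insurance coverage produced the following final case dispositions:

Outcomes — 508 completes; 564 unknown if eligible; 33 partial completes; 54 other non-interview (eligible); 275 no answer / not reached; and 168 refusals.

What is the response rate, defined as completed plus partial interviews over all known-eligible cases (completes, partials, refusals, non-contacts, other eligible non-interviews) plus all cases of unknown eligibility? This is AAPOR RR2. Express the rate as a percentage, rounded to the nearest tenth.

Num = 508 + 33 = 541
Denom = 508 + 33 + 168 + 275 + 54 + 564 = 1602
RR2 = 541 / 1602 = 0.3377

33.8%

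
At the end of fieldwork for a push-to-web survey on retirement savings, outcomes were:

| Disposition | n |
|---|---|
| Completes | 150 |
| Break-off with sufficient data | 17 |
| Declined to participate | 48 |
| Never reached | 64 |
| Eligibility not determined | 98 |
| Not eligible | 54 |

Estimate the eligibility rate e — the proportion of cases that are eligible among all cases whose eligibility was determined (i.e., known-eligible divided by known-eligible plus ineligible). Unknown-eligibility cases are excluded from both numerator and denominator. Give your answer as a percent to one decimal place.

83.8%

Determined eligible = 150 + 17 + 48 + 64 = 279
e = 279 / (279 + 54) = 279 / 333 = 0.8378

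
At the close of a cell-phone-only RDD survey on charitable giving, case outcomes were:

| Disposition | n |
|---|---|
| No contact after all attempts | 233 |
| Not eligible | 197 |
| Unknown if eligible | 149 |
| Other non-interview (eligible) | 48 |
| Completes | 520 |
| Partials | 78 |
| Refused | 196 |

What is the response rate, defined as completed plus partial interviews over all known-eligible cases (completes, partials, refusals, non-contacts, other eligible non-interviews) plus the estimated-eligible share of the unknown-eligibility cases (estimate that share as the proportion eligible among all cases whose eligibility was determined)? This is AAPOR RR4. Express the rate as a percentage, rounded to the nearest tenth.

Numerator → 520 + 78 = 598
Eligible (known) → 520 + 78 + 196 + 233 + 48 = 1075
e = 1075 / (1075 + 197) = 1075 / 1272 = 0.8451
Eligible share of unknowns → 0.8451 × 149 = 125.92
Base → 1075 + 125.92 = 1200.92
RR4 = 598 / 1200.92 = 0.4980

49.8%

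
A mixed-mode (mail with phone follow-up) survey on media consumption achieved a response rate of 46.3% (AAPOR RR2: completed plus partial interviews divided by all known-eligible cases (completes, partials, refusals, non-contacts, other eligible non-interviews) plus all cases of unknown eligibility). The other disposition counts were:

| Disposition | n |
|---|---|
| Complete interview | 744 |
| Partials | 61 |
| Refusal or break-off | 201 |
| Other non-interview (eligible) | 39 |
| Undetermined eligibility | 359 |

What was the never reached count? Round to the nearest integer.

Top → 744 + 61 = 805
RR2 = 805 / D = 0.463
D = 805 / 0.463 = 1738.7
Rest of base = 1404
never reached = 1738.7 − 1404 ≈ 335

335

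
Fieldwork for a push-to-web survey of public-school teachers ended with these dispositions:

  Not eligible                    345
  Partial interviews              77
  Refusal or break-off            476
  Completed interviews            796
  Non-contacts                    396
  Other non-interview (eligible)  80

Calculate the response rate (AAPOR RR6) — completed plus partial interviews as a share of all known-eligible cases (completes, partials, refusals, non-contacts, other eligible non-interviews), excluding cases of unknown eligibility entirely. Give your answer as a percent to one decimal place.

Num = 796 + 77 = 873
Base = 796 + 77 + 476 + 396 + 80 = 1825
RR6 = 873 / 1825 = 0.4784

47.8%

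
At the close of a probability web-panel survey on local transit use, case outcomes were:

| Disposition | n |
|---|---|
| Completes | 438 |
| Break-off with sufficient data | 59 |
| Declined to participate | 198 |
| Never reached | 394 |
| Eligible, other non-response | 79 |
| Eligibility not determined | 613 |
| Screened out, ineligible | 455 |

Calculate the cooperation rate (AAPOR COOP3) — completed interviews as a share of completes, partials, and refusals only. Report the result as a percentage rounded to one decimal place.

Num: 438
Base: 438 + 59 + 198 = 695
COOP3 = 438 / 695 = 0.6302

63.0%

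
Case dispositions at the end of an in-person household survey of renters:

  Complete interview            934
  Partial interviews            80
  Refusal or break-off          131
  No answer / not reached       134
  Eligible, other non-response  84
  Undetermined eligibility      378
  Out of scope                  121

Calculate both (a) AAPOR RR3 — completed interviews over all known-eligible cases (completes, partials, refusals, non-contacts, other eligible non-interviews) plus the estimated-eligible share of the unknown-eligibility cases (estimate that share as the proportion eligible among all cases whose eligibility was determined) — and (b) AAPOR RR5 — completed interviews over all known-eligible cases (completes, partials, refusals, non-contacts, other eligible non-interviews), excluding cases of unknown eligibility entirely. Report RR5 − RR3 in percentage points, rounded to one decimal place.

13.9

Top: 934
Determined eligible: 934 + 80 + 131 + 134 + 84 = 1363
e = 1363 / (1363 + 121) = 1363 / 1484 = 0.9185
Eligible share of unknowns: 0.9185 × 378 = 347.19
Denom: 1363 + 347.19 = 1710.19
RR3 = 934 / 1710.19 = 0.5461
Denom: 934 + 80 + 131 + 134 + 84 = 1363
RR5 = 934 / 1363 = 0.6853
Difference = 68.53 − 54.61 = 13.92 percentage points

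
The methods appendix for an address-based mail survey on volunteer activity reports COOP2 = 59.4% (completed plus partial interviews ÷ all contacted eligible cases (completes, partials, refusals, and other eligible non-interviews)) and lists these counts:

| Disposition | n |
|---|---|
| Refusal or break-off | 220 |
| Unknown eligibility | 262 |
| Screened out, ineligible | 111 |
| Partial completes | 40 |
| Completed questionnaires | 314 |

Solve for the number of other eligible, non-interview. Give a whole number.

22

Numerator → 314 + 40 = 354
COOP2 = 354 / D = 0.594
D = 354 / 0.594 = 596.0
Remaining denominator categories sum to 574
other eligible, non-interview = 596.0 − 574 ≈ 22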